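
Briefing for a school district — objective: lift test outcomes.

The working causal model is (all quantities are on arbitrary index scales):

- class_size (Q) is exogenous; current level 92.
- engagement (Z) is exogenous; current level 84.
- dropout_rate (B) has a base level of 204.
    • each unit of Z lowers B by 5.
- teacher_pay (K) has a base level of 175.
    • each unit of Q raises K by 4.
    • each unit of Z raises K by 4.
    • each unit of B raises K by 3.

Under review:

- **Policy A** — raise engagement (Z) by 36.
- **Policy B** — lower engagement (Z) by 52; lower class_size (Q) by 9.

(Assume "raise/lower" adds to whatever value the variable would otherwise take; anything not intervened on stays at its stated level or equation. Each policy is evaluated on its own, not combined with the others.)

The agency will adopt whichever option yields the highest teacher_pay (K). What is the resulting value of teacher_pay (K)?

Policy A (Z + 36):
  Q = 92
  Z = 84 + 36 = 120
  B = 204 − 5·120 = -396
  K = 175 + 4·92 + 4·120 + 3·(-396) = -165
Policy B (Z − 52, Q − 9):
  Q = 92 − 9 = 83
  Z = 84 − 52 = 32
  B = 204 − 5·32 = 44
  K = 175 + 4·83 + 4·32 + 3·44 = 767
Comparing — Policy A: K=-165, Policy B: K=767. Highest is 767 (Policy B).

767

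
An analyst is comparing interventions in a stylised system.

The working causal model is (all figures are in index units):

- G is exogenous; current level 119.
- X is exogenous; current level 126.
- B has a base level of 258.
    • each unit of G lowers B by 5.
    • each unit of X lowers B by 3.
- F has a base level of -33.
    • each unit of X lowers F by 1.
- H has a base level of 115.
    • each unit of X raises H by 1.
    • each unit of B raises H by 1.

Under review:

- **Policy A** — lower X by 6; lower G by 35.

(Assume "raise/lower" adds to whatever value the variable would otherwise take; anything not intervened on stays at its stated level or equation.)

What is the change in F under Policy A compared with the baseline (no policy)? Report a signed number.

6

Baseline:
  X = 126
  F = -33 − 126 = -159
Policy A (X − 6, G − 35):
  X = 126 − 6 = 120
  F = -33 − 120 = -153
Change in F: -153 − (-159) = 6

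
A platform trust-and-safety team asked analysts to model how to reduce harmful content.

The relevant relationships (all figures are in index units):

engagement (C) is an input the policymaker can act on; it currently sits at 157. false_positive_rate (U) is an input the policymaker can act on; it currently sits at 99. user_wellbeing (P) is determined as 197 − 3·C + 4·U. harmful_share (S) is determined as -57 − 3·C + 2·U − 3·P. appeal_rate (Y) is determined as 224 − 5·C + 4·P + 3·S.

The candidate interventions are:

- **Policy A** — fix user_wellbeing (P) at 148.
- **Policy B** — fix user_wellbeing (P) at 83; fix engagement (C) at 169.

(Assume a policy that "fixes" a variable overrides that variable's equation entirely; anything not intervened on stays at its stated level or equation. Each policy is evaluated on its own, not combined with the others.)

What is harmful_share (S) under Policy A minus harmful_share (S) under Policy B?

-159

Policy A (P := 148):
  C = 157
  U = 99
  P = 148
  S = -57 − 3·157 + 2·99 − 3·148 = -774
Policy B (P := 83, C := 169):
  C = 169
  U = 99
  P = 83
  S = -57 − 3·169 + 2·99 − 3·83 = -615
S: -774 − (-615) = -159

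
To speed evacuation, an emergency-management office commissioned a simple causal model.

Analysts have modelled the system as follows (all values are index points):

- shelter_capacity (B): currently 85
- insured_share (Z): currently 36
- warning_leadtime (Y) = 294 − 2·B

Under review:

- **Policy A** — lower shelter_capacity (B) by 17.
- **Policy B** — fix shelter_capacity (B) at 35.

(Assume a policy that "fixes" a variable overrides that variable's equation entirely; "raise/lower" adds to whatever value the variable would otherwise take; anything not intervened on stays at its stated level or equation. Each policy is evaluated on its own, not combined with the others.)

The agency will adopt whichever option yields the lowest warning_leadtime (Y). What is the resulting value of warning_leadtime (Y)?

158

Policy A (B − 17):
  B = 85 − 17 = 68
  Y = 294 − 2·68 = 158
Policy B (B := 35):
  B = 35
  Y = 294 − 2·35 = 224
Comparing — Policy A: Y=158, Policy B: Y=224. Lowest is 158 (Policy A).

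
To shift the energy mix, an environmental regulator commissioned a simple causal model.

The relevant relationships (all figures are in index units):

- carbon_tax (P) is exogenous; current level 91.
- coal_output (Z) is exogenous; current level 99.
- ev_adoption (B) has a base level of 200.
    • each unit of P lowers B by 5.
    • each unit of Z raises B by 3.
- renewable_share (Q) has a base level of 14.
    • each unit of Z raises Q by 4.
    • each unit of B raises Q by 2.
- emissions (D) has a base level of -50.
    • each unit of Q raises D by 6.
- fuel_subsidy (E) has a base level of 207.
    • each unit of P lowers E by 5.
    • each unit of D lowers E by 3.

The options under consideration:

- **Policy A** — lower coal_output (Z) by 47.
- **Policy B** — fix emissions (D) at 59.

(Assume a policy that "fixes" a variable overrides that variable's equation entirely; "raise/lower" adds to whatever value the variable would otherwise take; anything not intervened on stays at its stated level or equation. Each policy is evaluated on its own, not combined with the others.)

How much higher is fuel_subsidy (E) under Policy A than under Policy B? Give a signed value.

-105

Policy A (Z − 47):
  P = 91
  Z = 99 − 47 = 52
  B = 200 − 5·91 + 3·52 = -99
  Q = 14 + 4·52 + 2·(-99) = 24
  D = -50 + 6·24 = 94
  E = 207 − 5·91 − 3·94 = -530
Policy B (D := 59):
  P = 91
  Z = 99
  B = 200 − 5·91 + 3·99 = 42
  Q = 14 + 4·99 + 2·42 = 494
  D = 59
  E = 207 − 5·91 − 3·59 = -425
E: -530 − (-425) = -105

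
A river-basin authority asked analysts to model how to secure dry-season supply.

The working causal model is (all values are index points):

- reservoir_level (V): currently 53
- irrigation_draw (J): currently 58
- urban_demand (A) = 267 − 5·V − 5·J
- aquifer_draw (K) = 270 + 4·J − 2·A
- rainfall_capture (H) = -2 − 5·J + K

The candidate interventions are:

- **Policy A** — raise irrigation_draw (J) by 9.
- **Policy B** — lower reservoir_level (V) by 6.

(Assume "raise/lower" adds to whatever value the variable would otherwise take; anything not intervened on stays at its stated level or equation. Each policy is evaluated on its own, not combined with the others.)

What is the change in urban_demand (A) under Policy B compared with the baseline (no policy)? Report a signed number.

Baseline:
  V = 53
  J = 58
  A = 267 − 5·53 − 5·58 = -288
Policy B (V − 6):
  V = 53 − 6 = 47
  J = 58
  A = 267 − 5·47 − 5·58 = -258
Change in A: -258 − (-288) = 30

30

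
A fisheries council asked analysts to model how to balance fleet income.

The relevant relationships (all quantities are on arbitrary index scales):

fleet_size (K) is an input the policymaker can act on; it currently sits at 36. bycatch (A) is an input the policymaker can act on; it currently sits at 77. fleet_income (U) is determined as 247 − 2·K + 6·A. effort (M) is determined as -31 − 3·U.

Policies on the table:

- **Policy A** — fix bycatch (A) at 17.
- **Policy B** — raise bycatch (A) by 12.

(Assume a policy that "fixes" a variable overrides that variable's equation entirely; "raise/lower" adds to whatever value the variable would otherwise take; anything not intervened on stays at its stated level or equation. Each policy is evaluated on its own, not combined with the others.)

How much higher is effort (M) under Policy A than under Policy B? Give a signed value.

1296

Policy A (A := 17):
  K = 36
  A = 17
  U = 247 − 2·36 + 6·17 = 277
  M = -31 − 3·277 = -862
Policy B (A + 12):
  K = 36
  A = 77 + 12 = 89
  U = 247 − 2·36 + 6·89 = 709
  M = -31 − 3·709 = -2158
M: -862 − (-2158) = 1296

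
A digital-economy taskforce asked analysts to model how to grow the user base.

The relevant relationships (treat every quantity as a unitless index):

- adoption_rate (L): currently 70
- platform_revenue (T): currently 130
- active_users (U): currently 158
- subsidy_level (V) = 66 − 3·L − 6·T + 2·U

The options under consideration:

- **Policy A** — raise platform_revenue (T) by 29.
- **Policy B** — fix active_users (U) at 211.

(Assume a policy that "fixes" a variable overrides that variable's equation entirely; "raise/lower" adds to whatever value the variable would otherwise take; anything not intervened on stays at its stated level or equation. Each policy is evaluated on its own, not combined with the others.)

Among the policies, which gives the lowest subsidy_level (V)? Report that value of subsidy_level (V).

-782

Policy A (T + 29):
  L = 70
  T = 130 + 29 = 159
  U = 158
  V = 66 − 3·70 − 6·159 + 2·158 = -782
Policy B (U := 211):
  L = 70
  T = 130
  U = 211
  V = 66 − 3·70 − 6·130 + 2·211 = -502
Comparing — Policy A: V=-782, Policy B: V=-502. Lowest is -782 (Policy A).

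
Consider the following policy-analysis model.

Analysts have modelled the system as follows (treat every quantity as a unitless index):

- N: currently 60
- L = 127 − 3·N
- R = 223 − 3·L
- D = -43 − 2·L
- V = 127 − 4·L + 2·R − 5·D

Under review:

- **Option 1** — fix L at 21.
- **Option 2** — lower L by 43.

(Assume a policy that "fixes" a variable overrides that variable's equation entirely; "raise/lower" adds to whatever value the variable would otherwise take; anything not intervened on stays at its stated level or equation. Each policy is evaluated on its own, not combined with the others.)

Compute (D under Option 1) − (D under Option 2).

-234

Option 1 (L := 21):
  N = 60
  L = 21
  D = -43 − 2·21 = -85
Option 2 (L − 43):
  N = 60
  L = 127 − 3·60 (−43 from intervention) = -96
  D = -43 − 2·(-96) = 149
D: -85 − 149 = -234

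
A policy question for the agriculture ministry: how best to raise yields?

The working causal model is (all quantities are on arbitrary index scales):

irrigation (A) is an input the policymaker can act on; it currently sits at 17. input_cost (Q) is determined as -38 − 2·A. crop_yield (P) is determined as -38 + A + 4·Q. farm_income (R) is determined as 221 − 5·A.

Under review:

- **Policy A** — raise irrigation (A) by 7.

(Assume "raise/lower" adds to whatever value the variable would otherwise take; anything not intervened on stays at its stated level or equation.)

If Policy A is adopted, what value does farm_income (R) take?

Policy A (A + 7):
  A = 17 + 7 = 24
  R = 221 − 5·24 = 101

101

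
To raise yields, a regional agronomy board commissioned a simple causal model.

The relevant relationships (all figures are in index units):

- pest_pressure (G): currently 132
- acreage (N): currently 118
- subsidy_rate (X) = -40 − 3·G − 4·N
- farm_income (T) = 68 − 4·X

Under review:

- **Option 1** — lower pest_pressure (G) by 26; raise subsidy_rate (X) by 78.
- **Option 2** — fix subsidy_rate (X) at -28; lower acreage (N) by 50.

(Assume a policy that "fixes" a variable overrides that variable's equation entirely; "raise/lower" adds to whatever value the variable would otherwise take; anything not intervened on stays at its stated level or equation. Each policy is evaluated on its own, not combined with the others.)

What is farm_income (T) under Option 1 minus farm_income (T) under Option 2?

Option 1 (G − 26, X + 78):
  G = 132 − 26 = 106
  N = 118
  X = -40 − 3·106 − 4·118 (+78 from intervention) = -752
  T = 68 − 4·(-752) = 3076
Option 2 (X := -28, N − 50):
  G = 132
  N = 118 − 50 = 68
  X = -28
  T = 68 − 4·(-28) = 180
T: 3076 − 180 = 2896

2896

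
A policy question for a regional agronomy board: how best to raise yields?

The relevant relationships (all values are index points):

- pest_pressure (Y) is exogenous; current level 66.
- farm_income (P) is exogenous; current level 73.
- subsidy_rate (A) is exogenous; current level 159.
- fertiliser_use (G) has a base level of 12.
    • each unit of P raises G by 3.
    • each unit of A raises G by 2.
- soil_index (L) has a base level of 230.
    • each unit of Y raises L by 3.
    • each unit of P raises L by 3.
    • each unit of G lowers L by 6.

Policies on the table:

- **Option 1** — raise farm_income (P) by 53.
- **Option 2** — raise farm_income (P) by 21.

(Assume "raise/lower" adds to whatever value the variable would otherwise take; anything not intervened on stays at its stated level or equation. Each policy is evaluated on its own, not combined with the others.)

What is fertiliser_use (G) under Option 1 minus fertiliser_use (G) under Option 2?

96

Option 1 (P + 53):
  P = 73 + 53 = 126
  A = 159
  G = 12 + 3·126 + 2·159 = 708
Option 2 (P + 21):
  P = 73 + 21 = 94
  A = 159
  G = 12 + 3·94 + 2·159 = 612
G: 708 − 612 = 96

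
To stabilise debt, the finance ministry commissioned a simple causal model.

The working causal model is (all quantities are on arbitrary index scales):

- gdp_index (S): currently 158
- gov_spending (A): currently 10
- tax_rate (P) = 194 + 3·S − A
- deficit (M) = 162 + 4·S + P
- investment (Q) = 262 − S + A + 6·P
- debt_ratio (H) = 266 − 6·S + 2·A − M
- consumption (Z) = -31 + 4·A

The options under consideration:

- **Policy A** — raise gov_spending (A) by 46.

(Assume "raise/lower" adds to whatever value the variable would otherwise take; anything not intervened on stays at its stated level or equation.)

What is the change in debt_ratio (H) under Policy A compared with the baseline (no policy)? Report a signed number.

Baseline:
  S = 158
  A = 10
  P = 194 + 3·158 − 10 = 658
  M = 162 + 4·158 + 658 = 1452
  H = 266 − 6·158 + 2·10 − 1452 = -2114
Policy A (A + 46):
  S = 158
  A = 10 + 46 = 56
  P = 194 + 3·158 − 56 = 612
  M = 162 + 4·158 + 612 = 1406
  H = 266 − 6·158 + 2·56 − 1406 = -1976
Change in H: -1976 − (-2114) = 138

138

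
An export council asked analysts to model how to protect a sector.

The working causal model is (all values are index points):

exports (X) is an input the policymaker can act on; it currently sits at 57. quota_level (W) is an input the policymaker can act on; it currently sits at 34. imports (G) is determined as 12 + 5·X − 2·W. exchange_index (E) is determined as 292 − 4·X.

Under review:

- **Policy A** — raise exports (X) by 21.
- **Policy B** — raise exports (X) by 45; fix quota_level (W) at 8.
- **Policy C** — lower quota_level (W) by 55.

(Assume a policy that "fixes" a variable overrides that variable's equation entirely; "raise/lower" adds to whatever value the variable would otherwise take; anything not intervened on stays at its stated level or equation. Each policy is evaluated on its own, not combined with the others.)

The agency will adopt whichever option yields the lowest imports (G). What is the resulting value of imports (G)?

334

Policy A (X + 21):
  X = 57 + 21 = 78
  W = 34
  G = 12 + 5·78 − 2·34 = 334
Policy B (X + 45, W := 8):
  X = 57 + 45 = 102
  W = 8
  G = 12 + 5·102 − 2·8 = 506
Policy C (W − 55):
  X = 57
  W = 34 − 55 = -21
  G = 12 + 5·57 − 2·(-21) = 339
Comparing — Policy A: G=334, Policy B: G=506, Policy C: G=339. Lowest is 334 (Policy A).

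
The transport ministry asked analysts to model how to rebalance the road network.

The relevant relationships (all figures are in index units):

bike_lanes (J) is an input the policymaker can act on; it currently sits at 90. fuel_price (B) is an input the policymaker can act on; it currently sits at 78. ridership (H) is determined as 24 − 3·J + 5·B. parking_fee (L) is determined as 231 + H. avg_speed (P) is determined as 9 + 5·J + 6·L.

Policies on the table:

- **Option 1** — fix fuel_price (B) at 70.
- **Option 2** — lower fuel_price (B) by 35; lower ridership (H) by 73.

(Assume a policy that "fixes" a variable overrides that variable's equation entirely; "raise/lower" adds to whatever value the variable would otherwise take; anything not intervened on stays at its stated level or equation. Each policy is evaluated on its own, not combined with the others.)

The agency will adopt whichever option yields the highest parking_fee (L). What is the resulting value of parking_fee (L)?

335

Option 1 (B := 70):
  J = 90
  B = 70
  H = 24 − 3·90 + 5·70 = 104
  L = 231 + 104 = 335
Option 2 (B − 35, H − 73):
  J = 90
  B = 78 − 35 = 43
  H = 24 − 3·90 + 5·43 (−73 from intervention) = -104
  L = 231 + (-104) = 127
Comparing — Option 1: L=335, Option 2: L=127. Highest is 335 (Option 1).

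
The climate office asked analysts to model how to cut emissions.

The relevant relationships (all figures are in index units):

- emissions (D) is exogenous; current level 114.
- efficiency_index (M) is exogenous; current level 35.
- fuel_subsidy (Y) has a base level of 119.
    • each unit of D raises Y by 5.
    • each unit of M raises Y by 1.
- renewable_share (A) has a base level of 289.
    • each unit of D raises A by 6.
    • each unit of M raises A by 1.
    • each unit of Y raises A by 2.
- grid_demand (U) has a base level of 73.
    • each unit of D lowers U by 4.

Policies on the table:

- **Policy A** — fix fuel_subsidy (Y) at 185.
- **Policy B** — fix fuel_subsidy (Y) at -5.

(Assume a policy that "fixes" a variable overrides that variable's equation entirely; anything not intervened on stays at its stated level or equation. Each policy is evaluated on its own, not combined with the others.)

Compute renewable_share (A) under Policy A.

Policy A (Y := 185):
  D = 114
  M = 35
  Y = 185
  A = 289 + 6·114 + 35 + 2·185 = 1378

1378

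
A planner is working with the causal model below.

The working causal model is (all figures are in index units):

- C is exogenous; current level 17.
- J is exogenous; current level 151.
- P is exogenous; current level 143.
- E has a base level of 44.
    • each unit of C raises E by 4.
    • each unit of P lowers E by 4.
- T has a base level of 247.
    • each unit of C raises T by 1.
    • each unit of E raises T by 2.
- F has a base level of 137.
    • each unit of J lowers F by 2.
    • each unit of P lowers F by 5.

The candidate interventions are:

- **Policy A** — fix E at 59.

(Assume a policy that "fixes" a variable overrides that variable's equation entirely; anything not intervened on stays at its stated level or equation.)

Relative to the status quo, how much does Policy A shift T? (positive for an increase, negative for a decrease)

1038

Baseline:
  C = 17
  P = 143
  E = 44 + 4·17 − 4·143 = -460
  T = 247 + 17 + 2·(-460) = -656
Policy A (E := 59):
  C = 17
  P = 143
  E = 59
  T = 247 + 17 + 2·59 = 382
Change in T: 382 − (-656) = 1038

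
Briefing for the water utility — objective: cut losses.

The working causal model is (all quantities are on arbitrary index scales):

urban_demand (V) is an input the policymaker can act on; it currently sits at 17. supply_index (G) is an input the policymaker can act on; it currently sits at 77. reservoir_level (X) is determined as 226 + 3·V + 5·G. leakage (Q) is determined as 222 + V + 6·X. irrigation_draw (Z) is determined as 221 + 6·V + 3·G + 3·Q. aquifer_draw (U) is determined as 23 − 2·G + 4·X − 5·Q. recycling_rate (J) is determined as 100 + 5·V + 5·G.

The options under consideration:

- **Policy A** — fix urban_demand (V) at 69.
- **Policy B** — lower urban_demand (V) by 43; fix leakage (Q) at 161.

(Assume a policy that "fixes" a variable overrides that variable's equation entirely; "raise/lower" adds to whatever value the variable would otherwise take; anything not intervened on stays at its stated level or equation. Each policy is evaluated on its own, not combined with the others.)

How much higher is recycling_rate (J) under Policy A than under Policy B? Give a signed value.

Policy A (V := 69):
  V = 69
  G = 77
  J = 100 + 5·69 + 5·77 = 830
Policy B (V − 43, Q := 161):
  V = 17 − 43 = -26
  G = 77
  J = 100 + 5·(-26) + 5·77 = 355
J: 830 − 355 = 475

475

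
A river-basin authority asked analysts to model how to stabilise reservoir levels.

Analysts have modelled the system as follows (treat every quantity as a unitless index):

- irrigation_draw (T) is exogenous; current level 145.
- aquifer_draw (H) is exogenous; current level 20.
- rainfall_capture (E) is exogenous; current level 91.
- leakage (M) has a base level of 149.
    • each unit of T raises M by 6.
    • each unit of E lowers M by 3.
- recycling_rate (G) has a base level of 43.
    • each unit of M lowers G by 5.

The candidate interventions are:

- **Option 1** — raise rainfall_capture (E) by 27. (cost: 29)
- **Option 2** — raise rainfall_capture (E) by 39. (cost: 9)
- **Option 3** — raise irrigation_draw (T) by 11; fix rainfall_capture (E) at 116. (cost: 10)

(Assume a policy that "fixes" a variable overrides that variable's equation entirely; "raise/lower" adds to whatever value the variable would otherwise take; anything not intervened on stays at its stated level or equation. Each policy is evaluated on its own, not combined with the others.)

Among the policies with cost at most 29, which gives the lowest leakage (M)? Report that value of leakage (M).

629

Option 1 (E + 27):
  T = 145
  E = 91 + 27 = 118
  M = 149 + 6·145 − 3·118 = 665
Option 2 (E + 39):
  T = 145
  E = 91 + 39 = 130
  M = 149 + 6·145 − 3·130 = 629
Option 3 (T + 11, E := 116):
  T = 145 + 11 = 156
  E = 116
  M = 149 + 6·156 − 3·116 = 737
Comparing — Option 1: M=665, Option 2: M=629, Option 3: M=737. Lowest is 629 (Option 2).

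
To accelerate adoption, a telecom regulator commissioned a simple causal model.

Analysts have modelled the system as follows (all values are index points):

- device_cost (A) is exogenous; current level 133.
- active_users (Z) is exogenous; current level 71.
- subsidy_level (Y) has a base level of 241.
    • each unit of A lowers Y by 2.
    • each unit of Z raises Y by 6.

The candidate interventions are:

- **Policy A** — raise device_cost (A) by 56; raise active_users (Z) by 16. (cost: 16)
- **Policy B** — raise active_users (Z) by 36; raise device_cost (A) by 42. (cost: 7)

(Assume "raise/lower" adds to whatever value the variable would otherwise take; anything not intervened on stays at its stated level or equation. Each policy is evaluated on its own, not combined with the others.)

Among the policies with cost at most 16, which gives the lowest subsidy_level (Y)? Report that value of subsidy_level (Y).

385

Policy A (A + 56, Z + 16):
  A = 133 + 56 = 189
  Z = 71 + 16 = 87
  Y = 241 − 2·189 + 6·87 = 385
Policy B (Z + 36, A + 42):
  A = 133 + 42 = 175
  Z = 71 + 36 = 107
  Y = 241 − 2·175 + 6·107 = 533
Comparing — Policy A: Y=385, Policy B: Y=533. Lowest is 385 (Policy A).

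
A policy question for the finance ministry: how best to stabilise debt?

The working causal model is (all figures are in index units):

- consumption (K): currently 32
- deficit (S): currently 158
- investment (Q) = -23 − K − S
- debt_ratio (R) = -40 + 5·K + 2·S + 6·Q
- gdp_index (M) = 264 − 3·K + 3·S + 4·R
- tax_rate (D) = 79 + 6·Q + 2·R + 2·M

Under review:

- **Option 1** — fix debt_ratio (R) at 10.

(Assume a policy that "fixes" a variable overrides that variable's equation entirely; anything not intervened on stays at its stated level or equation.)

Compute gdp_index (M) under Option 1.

682

Option 1 (R := 10):
  K = 32
  S = 158
  Q = -23 − 32 − 158 = -213
  R = 10
  M = 264 − 3·32 + 3·158 + 4·10 = 682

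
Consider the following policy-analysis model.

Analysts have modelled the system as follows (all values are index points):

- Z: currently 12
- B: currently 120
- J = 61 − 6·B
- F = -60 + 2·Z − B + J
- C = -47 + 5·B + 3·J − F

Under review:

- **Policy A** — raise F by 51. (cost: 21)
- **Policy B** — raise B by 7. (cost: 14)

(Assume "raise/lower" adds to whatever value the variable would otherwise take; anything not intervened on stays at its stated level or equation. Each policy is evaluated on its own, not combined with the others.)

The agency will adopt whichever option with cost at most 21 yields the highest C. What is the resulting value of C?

-651

Policy A (F + 51):
  Z = 12
  B = 120
  J = 61 − 6·120 = -659
  F = -60 + 2·12 − 120 + (-659) (+51 from intervention) = -764
  C = -47 + 5·120 + 3·(-659) − (-764) = -660
Policy B (B + 7):
  Z = 12
  B = 120 + 7 = 127
  J = 61 − 6·127 = -701
  F = -60 + 2·12 − 127 + (-701) = -864
  C = -47 + 5·127 + 3·(-701) − (-864) = -651
Comparing — Policy A: C=-660, Policy B: C=-651. Highest is -651 (Policy B).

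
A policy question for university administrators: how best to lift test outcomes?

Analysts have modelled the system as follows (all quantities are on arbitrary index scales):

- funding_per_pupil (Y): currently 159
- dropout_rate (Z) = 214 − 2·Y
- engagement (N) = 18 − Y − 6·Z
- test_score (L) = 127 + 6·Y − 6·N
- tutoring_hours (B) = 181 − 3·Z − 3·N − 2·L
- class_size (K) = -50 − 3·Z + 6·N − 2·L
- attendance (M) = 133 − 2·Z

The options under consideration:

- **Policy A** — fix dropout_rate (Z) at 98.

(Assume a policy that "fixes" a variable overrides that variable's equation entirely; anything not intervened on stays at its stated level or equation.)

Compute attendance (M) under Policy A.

Policy A (Z := 98):
  Y = 159
  Z = 98
  M = 133 − 2·98 = -63

-63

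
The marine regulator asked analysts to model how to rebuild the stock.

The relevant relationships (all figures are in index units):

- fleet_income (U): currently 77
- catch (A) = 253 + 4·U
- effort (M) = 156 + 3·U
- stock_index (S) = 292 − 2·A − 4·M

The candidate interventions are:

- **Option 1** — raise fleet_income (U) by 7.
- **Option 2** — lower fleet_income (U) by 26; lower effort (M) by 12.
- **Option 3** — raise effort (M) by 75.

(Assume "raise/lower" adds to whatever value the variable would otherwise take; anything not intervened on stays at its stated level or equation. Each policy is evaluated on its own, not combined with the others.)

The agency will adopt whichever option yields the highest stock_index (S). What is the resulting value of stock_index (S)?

-1810

Option 1 (U + 7):
  U = 77 + 7 = 84
  A = 253 + 4·84 = 589
  M = 156 + 3·84 = 408
  S = 292 − 2·589 − 4·408 = -2518
Option 2 (U − 26, M − 12):
  U = 77 − 26 = 51
  A = 253 + 4·51 = 457
  M = 156 + 3·51 (−12 from intervention) = 297
  S = 292 − 2·457 − 4·297 = -1810
Option 3 (M + 75):
  U = 77
  A = 253 + 4·77 = 561
  M = 156 + 3·77 (+75 from intervention) = 462
  S = 292 − 2·561 − 4·462 = -2678
Comparing — Option 1: S=-2518, Option 2: S=-1810, Option 3: S=-2678. Highest is -1810 (Option 2).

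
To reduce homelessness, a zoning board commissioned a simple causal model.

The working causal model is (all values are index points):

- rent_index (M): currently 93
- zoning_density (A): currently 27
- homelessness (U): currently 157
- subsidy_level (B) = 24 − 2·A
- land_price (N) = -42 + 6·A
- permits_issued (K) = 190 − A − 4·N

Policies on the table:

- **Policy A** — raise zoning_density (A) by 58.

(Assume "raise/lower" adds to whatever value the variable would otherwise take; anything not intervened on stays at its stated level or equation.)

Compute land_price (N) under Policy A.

468

Policy A (A + 58):
  A = 27 + 58 = 85
  N = -42 + 6·85 = 468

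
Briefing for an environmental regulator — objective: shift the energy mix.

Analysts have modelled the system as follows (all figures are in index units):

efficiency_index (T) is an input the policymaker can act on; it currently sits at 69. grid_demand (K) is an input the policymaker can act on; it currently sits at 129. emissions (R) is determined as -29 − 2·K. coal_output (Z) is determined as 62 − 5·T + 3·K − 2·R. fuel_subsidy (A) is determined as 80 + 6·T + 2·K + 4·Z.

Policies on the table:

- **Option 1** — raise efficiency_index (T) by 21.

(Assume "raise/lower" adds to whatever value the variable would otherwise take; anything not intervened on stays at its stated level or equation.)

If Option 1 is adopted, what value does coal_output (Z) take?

573

Option 1 (T + 21):
  T = 69 + 21 = 90
  K = 129
  R = -29 − 2·129 = -287
  Z = 62 − 5·90 + 3·129 − 2·(-287) = 573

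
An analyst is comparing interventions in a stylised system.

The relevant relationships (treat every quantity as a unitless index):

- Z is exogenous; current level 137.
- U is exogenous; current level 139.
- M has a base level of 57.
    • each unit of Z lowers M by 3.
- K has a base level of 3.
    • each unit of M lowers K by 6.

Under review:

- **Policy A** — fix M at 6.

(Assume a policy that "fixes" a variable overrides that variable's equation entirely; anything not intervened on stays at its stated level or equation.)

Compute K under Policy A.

-33

Policy A (M := 6):
  Z = 137
  M = 6
  K = 3 − 6·6 = -33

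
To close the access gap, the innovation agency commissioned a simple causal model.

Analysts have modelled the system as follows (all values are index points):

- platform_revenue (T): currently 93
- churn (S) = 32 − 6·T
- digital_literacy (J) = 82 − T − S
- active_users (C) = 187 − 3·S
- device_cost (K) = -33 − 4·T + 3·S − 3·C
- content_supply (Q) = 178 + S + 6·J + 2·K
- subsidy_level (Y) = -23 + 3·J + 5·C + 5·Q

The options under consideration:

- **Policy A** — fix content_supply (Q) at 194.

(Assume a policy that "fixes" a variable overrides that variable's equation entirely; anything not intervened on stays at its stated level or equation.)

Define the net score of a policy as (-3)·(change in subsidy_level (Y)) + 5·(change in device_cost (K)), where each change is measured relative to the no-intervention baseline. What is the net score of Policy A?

Baseline:
  T = 93
  S = 32 − 6·93 = -526
  J = 82 − 93 − (-526) = 515
  C = 187 − 3·(-526) = 1765
  K = -33 − 4·93 + 3·(-526) − 3·1765 = -7278
  Q = 178 + (-526) + 6·515 + 2·(-7278) = -11814
  Y = -23 + 3·515 + 5·1765 + 5·(-11814) = -48723
Policy A (Q := 194):
  T = 93
  S = 32 − 6·93 = -526
  J = 82 − 93 − (-526) = 515
  C = 187 − 3·(-526) = 1765
  K = -33 − 4·93 + 3·(-526) − 3·1765 = -7278
  Q = 194
  Y = -23 + 3·515 + 5·1765 + 5·194 = 11317
ΔY = 11317 − (-48723) = 60040; ΔK = -7278 − (-7278) = 0
Score = (-3)·60040 + 5·0 = -180120

-180120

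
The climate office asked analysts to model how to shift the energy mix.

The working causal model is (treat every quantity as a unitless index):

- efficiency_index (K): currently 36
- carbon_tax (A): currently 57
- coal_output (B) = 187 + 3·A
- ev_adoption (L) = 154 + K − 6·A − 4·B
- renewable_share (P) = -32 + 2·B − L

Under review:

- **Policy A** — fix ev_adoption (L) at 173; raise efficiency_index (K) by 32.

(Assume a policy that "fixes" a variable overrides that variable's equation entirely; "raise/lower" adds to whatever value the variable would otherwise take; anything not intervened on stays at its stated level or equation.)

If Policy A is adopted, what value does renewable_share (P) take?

511

Policy A (L := 173, K + 32):
  K = 36 + 32 = 68
  A = 57
  B = 187 + 3·57 = 358
  L = 173
  P = -32 + 2·358 − 173 = 511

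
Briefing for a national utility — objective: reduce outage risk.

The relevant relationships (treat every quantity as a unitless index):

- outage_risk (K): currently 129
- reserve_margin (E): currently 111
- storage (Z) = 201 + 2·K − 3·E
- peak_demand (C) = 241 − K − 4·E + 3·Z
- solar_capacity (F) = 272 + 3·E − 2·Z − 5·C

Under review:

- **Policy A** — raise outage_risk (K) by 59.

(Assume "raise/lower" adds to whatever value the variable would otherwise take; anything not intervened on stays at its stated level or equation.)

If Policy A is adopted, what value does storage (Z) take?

Policy A (K + 59):
  K = 129 + 59 = 188
  E = 111
  Z = 201 + 2·188 − 3·111 = 244

244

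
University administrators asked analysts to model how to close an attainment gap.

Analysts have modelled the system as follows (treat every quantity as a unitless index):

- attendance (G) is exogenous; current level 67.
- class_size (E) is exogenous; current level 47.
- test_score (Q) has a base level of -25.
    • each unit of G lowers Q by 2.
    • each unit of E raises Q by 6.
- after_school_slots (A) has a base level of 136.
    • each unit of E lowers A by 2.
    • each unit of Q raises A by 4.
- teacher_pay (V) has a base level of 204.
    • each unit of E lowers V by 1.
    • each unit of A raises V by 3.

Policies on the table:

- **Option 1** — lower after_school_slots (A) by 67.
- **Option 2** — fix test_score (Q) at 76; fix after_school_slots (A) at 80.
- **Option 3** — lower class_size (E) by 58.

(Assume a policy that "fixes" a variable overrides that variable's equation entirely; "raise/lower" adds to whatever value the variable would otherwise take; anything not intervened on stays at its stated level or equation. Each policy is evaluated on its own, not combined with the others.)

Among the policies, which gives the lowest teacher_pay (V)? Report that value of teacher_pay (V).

-2011

Option 1 (A − 67):
  G = 67
  E = 47
  Q = -25 − 2·67 + 6·47 = 123
  A = 136 − 2·47 + 4·123 (−67 from intervention) = 467
  V = 204 − 47 + 3·467 = 1558
Option 2 (Q := 76, A := 80):
  G = 67
  E = 47
  Q = 76
  A = 80
  V = 204 − 47 + 3·80 = 397
Option 3 (E − 58):
  G = 67
  E = 47 − 58 = -11
  Q = -25 − 2·67 + 6·(-11) = -225
  A = 136 − 2·(-11) + 4·(-225) = -742
  V = 204 − (-11) + 3·(-742) = -2011
Comparing — Option 1: V=1558, Option 2: V=397, Option 3: V=-2011. Lowest is -2011 (Option 3).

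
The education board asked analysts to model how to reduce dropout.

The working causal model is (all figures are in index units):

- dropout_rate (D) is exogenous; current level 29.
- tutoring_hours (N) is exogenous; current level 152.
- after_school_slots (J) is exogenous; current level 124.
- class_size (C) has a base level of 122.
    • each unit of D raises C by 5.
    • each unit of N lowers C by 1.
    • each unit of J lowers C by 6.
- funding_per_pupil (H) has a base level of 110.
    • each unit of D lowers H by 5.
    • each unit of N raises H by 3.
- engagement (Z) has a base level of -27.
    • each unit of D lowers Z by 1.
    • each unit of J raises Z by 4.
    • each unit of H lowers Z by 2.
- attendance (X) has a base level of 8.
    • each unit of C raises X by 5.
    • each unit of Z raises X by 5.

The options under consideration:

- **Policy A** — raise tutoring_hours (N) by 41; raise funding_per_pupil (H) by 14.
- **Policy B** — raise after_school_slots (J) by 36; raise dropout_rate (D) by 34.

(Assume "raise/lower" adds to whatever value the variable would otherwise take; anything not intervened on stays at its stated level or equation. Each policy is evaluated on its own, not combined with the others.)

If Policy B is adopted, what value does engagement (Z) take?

Policy B (J + 36, D + 34):
  D = 29 + 34 = 63
  N = 152
  J = 124 + 36 = 160
  H = 110 − 5·63 + 3·152 = 251
  Z = -27 − 63 + 4·160 − 2·251 = 48

48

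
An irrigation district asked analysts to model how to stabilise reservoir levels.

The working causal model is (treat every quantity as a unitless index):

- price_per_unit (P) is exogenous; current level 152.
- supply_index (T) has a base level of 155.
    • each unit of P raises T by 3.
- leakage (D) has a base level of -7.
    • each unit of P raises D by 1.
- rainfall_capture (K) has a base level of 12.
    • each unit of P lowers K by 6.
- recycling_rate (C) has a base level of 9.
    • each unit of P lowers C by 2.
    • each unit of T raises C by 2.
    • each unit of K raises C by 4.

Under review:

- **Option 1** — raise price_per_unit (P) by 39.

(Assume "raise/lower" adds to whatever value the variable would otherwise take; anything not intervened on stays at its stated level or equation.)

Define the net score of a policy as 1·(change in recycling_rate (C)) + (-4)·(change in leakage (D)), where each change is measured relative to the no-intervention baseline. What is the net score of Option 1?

-936

Baseline:
  P = 152
  T = 155 + 3·152 = 611
  D = -7 + 152 = 145
  K = 12 − 6·152 = -900
  C = 9 − 2·152 + 2·611 + 4·(-900) = -2673
Option 1 (P + 39):
  P = 152 + 39 = 191
  T = 155 + 3·191 = 728
  D = -7 + 191 = 184
  K = 12 − 6·191 = -1134
  C = 9 − 2·191 + 2·728 + 4·(-1134) = -3453
ΔC = -3453 − (-2673) = -780; ΔD = 184 − 145 = 39
Score = 1·(-780) + (-4)·39 = -936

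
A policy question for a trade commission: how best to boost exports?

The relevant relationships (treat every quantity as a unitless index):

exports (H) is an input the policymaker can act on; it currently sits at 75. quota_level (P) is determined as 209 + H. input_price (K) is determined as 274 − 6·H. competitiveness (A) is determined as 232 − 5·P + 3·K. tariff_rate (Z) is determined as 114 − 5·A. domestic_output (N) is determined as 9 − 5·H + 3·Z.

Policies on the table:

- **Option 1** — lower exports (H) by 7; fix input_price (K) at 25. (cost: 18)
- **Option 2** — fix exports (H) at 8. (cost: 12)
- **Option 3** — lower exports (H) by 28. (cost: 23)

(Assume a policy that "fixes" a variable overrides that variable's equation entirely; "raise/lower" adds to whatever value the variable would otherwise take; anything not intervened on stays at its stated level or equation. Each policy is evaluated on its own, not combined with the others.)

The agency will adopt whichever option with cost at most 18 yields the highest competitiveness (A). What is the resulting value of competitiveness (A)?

Option 1 (H − 7, K := 25):
  H = 75 − 7 = 68
  P = 209 + 68 = 277
  K = 25
  A = 232 − 5·277 + 3·25 = -1078
Option 2 (H := 8):
  H = 8
  P = 209 + 8 = 217
  K = 274 − 6·8 = 226
  A = 232 − 5·217 + 3·226 = -175
Comparing — Option 1: A=-1078, Option 2: A=-175. Highest is -175 (Option 2).

-175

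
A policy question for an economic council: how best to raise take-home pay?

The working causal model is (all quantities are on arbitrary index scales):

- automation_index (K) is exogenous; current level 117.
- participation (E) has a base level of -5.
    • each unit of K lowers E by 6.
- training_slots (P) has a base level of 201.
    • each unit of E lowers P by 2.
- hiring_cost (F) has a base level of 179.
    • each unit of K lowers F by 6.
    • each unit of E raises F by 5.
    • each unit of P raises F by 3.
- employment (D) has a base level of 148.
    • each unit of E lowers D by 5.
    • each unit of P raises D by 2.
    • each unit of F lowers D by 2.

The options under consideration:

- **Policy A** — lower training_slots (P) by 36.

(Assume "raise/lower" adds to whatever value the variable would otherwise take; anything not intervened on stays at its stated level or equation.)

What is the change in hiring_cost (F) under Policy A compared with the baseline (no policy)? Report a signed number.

-108

Baseline:
  K = 117
  E = -5 − 6·117 = -707
  P = 201 − 2·(-707) = 1615
  F = 179 − 6·117 + 5·(-707) + 3·1615 = 787
Policy A (P − 36):
  K = 117
  E = -5 − 6·117 = -707
  P = 201 − 2·(-707) (−36 from intervention) = 1579
  F = 179 − 6·117 + 5·(-707) + 3·1579 = 679
Change in F: 679 − 787 = -108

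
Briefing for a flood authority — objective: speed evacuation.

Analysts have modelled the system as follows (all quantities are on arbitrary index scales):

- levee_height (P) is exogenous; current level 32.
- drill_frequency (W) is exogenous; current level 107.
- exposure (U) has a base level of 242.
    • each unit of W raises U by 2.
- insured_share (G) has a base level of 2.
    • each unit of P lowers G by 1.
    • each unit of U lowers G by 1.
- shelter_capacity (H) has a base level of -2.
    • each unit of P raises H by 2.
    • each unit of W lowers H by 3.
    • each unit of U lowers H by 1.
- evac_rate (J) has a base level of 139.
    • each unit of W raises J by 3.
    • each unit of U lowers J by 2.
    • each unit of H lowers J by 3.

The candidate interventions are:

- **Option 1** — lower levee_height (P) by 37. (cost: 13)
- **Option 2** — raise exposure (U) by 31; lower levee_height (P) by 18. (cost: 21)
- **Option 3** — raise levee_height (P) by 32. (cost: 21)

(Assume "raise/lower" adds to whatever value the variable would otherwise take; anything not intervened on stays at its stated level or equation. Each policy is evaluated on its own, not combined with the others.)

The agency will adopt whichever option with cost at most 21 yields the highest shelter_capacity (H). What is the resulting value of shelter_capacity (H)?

Option 1 (P − 37):
  P = 32 − 37 = -5
  W = 107
  U = 242 + 2·107 = 456
  H = -2 + 2·(-5) − 3·107 − 456 = -789
Option 2 (U + 31, P − 18):
  P = 32 − 18 = 14
  W = 107
  U = 242 + 2·107 (+31 from intervention) = 487
  H = -2 + 2·14 − 3·107 − 487 = -782
Option 3 (P + 32):
  P = 32 + 32 = 64
  W = 107
  U = 242 + 2·107 = 456
  H = -2 + 2·64 − 3·107 − 456 = -651
Comparing — Option 1: H=-789, Option 2: H=-782, Option 3: H=-651. Highest is -651 (Option 3).

-651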